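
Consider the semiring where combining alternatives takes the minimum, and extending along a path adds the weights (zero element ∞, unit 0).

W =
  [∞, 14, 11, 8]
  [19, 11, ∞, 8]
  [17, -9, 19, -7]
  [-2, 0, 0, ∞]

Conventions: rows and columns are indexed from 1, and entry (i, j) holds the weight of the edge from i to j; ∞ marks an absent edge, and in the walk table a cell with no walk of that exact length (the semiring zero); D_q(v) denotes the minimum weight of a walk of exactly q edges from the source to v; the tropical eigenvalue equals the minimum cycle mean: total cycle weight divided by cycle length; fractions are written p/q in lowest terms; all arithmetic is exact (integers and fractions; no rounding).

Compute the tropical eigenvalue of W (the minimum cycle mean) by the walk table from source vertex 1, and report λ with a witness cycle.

q=0: [0, ∞, ∞, ∞]
q=1: [∞, 14, 11, 8]
q=2: [6, 2, 8, 4]
q=3: [2, -1, 4, 1]
q=4: [-1, -5, 1, -3]
Optimal cycle mean attained by: cycle 3->4->3, total (-7) + 0, length 2.
Answer: λ = -7/2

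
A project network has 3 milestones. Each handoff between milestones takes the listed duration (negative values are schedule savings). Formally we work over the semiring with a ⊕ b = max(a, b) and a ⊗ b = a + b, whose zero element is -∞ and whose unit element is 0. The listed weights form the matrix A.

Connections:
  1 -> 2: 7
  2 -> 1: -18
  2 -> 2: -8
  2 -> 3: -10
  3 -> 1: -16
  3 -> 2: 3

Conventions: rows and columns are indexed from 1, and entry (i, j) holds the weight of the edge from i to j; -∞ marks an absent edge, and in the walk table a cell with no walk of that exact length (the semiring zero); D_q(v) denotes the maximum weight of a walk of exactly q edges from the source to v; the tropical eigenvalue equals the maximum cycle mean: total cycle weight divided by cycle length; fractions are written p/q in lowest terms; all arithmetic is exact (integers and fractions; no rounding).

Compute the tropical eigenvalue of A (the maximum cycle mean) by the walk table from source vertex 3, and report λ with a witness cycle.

q=0: [-∞, -∞, 0]
q=1: [-16, 3, -∞]
q=2: [-15, -5, -7]
q=3: [-23, -4, -15]
Optimal cycle mean attained by: cycle 2->3->2, total (-10) + 3, length 2.
Answer: λ = -7/2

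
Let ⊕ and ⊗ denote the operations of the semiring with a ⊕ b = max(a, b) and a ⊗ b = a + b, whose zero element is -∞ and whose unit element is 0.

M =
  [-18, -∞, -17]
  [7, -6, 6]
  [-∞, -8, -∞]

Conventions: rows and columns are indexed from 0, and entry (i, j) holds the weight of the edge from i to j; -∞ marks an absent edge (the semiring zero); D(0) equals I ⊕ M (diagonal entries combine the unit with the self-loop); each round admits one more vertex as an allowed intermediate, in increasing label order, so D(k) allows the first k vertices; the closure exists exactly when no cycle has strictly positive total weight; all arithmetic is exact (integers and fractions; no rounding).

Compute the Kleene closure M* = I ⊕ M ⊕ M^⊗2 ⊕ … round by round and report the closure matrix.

D(0):
  [0, -∞, -17]
  [7, 0, 6]
  [-∞, -8, 0]
D(1):
  [0, -∞, -17]
  [7, 0, 6]
  [-∞, -8, 0]
D(2):
  [0, -∞, -17]
  [7, 0, 6]
  [-1, -8, 0]
D(3):
  [0, -25, -17]
  [7, 0, 6]
  [-1, -8, 0]
Answer: M* = [[0, -25, -17], [7, 0, 6], [-1, -8, 0]]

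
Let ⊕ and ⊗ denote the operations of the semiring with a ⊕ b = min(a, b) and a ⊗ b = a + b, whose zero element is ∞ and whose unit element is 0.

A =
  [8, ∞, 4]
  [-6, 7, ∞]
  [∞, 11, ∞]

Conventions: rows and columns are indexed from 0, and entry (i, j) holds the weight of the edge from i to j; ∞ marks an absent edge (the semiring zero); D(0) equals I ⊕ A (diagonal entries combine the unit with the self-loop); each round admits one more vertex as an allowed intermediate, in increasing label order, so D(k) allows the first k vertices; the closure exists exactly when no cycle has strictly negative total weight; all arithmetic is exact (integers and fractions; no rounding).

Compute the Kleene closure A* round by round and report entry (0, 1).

D(0):
  [0, ∞, 4]
  [-6, 0, ∞]
  [∞, 11, 0]
D(1):
  [0, ∞, 4]
  [-6, 0, -2]
  [∞, 11, 0]
D(2):
  [0, ∞, 4]
  [-6, 0, -2]
  [5, 11, 0]
D(3):
  [0, 15, 4]
  [-6, 0, -2]
  [5, 11, 0]
Answer: A*[0][1] = 15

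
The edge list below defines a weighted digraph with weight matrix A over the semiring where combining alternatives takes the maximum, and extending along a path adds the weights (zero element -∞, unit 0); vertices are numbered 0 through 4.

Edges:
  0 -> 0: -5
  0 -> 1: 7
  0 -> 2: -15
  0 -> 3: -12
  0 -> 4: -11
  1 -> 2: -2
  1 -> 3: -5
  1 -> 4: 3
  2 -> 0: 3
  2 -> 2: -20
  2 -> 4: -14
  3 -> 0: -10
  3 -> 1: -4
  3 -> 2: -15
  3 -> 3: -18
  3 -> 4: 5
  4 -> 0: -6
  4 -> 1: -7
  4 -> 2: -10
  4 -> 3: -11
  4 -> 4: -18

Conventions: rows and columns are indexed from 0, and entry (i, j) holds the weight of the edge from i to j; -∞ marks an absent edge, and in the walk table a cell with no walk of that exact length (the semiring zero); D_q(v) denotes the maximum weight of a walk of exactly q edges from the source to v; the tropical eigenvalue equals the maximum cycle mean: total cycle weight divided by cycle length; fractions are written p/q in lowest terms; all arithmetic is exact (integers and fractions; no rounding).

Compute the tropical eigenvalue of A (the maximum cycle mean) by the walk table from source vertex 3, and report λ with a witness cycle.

q=0: [-∞, -∞, -∞, 0, -∞]
q=1: [-10, -4, -15, -18, 5]
q=2: [-1, -2, -5, -6, -1]
q=3: [-2, 6, -4, -7, 1]
q=4: [-1, 5, 4, 1, 9]
q=5: [7, 6, 3, 0, 8]
Optimal cycle mean attained by: cycle 0->1->2->0, total 7 + (-2) + 3, length 3.
Answer: λ = 8/3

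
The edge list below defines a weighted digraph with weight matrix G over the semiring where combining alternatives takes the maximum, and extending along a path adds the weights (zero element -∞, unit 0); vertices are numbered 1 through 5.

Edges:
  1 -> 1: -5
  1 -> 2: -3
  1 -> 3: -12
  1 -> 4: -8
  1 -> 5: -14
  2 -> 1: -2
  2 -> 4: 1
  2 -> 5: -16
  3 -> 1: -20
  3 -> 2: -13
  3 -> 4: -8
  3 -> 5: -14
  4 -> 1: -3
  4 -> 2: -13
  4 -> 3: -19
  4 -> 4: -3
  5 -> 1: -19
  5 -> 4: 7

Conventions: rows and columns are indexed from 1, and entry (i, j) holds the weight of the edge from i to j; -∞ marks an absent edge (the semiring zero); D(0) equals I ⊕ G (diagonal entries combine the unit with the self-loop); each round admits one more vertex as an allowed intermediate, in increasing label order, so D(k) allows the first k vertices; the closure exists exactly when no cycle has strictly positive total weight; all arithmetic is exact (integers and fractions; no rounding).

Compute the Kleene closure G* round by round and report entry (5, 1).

D(0):
  [0, -3, -12, -8, -14]
  [-2, 0, -∞, 1, -16]
  [-20, -13, 0, -8, -14]
  [-3, -13, -19, 0, -∞]
  [-19, -∞, -∞, 7, 0]
D(1):
  [0, -3, -12, -8, -14]
  [-2, 0, -14, 1, -16]
  [-20, -13, 0, -8, -14]
  [-3, -6, -15, 0, -17]
  [-19, -22, -31, 7, 0]
D(2):
  [0, -3, -12, -2, -14]
  [-2, 0, -14, 1, -16]
  [-15, -13, 0, -8, -14]
  [-3, -6, -15, 0, -17]
  [-19, -22, -31, 7, 0]
D(3):
  [0, -3, -12, -2, -14]
  [-2, 0, -14, 1, -16]
  [-15, -13, 0, -8, -14]
  [-3, -6, -15, 0, -17]
  [-19, -22, -31, 7, 0]
D(4):
  [0, -3, -12, -2, -14]
  [-2, 0, -14, 1, -16]
  [-11, -13, 0, -8, -14]
  [-3, -6, -15, 0, -17]
  [4, 1, -8, 7, 0]
D(5):
  [0, -3, -12, -2, -14]
  [-2, 0, -14, 1, -16]
  [-10, -13, 0, -7, -14]
  [-3, -6, -15, 0, -17]
  [4, 1, -8, 7, 0]
Answer: G*[5][1] = 4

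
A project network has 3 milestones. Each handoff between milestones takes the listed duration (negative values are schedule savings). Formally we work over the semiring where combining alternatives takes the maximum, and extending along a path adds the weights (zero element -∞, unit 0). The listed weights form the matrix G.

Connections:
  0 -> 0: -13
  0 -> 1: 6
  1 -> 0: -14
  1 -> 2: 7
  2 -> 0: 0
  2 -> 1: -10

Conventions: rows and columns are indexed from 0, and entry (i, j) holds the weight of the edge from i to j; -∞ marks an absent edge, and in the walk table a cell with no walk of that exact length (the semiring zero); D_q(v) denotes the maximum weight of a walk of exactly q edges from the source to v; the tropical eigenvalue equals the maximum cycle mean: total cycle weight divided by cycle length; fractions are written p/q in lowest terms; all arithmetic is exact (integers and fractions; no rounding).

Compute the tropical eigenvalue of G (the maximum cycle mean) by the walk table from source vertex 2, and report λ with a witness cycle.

q=0: [-∞, -∞, 0]
q=1: [0, -10, -∞]
q=2: [-13, 6, -3]
q=3: [-3, -7, 13]
Optimal cycle mean attained by: cycle 0->1->2->0, total 6 + 7 + 0, length 3.
Answer: λ = 13/3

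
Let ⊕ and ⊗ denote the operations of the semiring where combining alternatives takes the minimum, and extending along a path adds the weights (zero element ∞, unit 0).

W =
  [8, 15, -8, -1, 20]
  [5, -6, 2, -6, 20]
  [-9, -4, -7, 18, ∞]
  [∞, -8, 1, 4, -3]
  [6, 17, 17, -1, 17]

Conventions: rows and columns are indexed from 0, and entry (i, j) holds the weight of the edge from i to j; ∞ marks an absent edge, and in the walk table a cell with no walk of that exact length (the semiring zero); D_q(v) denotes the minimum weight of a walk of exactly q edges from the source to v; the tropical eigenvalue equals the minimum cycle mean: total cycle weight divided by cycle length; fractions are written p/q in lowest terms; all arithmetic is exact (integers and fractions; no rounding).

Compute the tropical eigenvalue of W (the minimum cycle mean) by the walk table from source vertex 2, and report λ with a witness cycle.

q=0: [∞, ∞, 0, ∞, ∞]
q=1: [-9, -4, -7, 18, ∞]
q=2: [-16, -11, -17, -10, 11]
q=3: [-26, -21, -24, -17, -13]
q=4: [-33, -28, -34, -27, -20]
q=5: [-43, -38, -41, -34, -30]
Optimal cycle mean attained by: cycle 0->2->0, total (-8) + (-9), length 2.
Answer: λ = -17/2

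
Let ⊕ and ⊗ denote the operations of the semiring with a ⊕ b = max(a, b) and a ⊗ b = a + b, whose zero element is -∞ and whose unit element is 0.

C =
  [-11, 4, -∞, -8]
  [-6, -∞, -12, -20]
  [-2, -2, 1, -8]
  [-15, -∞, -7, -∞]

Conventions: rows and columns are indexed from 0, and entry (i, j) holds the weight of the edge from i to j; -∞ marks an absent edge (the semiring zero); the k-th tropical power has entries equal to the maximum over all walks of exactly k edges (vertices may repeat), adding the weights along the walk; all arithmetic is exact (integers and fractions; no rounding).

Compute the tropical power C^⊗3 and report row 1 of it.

C^⊗2:
  [-2, -7, -8, -16]
  [-14, -2, -11, -14]
  [-1, 2, 2, -7]
  [-9, -9, -6, -15]
C^⊗3:
  [-10, 2, -7, -10]
  [-8, -10, -10, -19]
  [0, 3, 3, -6]
  [-8, -5, -5, -14]
Answer: row 1 of C^⊗3 = [-8, -10, -10, -19]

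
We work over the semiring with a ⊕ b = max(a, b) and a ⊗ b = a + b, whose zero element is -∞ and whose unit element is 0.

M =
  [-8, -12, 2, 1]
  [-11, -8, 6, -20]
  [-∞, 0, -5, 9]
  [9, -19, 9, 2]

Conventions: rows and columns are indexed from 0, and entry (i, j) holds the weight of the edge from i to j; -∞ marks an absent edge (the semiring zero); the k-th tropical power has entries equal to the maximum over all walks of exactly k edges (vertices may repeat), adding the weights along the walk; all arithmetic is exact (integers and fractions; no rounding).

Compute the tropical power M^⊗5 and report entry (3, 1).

M^⊗2:
  [10, 2, 10, 11]
  [-11, 6, 1, 15]
  [18, -5, 18, 11]
  [11, 9, 11, 18]
M^⊗3:
  [20, 10, 20, 19]
  [24, 1, 24, 17]
  [20, 18, 20, 27]
  [27, 11, 27, 20]
M^⊗4:
  [28, 20, 28, 29]
  [26, 24, 26, 33]
  [36, 20, 36, 29]
  [29, 27, 29, 36]
M^⊗5:
  [38, 28, 38, 37]
  [42, 26, 42, 35]
  [38, 36, 38, 45]
  [45, 29, 45, 38]
Key observation: the optimum is the walk 3->0->2->3->2->1, with weight 9 + 2 + 9 + 9 + 0 = 29.
Optimal value attained by: walk 3->0->2->3->2->1.
Answer: (M^⊗5)[3][1] = 29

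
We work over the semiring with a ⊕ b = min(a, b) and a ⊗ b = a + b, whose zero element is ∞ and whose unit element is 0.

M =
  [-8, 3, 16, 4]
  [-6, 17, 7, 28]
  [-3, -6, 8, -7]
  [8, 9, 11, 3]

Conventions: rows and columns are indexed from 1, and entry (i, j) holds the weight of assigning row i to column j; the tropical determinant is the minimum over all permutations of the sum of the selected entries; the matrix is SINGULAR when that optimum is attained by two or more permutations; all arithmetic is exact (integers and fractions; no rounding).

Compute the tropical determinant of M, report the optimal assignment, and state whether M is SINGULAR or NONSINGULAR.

σ = (1, 2, 3, 4): (-8) + 17 + 8 + 3 = 20
σ = (1, 2, 4, 3): (-8) + 17 + (-7) + 11 = 13
σ = (1, 3, 2, 4): (-8) + 7 + (-6) + 3 = -4
σ = (1, 3, 4, 2): (-8) + 7 + (-7) + 9 = 1
σ = (1, 4, 2, 3): (-8) + 28 + (-6) + 11 = 25
σ = (1, 4, 3, 2): (-8) + 28 + 8 + 9 = 37
σ = (2, 1, 3, 4): 3 + (-6) + 8 + 3 = 8
σ = (2, 1, 4, 3): 3 + (-6) + (-7) + 11 = 1
σ = (2, 3, 1, 4): 3 + 7 + (-3) + 3 = 10
σ = (2, 3, 4, 1): 3 + 7 + (-7) + 8 = 11
σ = (2, 4, 1, 3): 3 + 28 + (-3) + 11 = 39
σ = (2, 4, 3, 1): 3 + 28 + 8 + 8 = 47
σ = (3, 1, 2, 4): 16 + (-6) + (-6) + 3 = 7
σ = (3, 1, 4, 2): 16 + (-6) + (-7) + 9 = 12
σ = (3, 2, 1, 4): 16 + 17 + (-3) + 3 = 33
σ = (3, 2, 4, 1): 16 + 17 + (-7) + 8 = 34
σ = (3, 4, 1, 2): 16 + 28 + (-3) + 9 = 50
σ = (3, 4, 2, 1): 16 + 28 + (-6) + 8 = 46
σ = (4, 1, 2, 3): 4 + (-6) + (-6) + 11 = 3
σ = (4, 1, 3, 2): 4 + (-6) + 8 + 9 = 15
σ = (4, 2, 1, 3): 4 + 17 + (-3) + 11 = 29
σ = (4, 2, 3, 1): 4 + 17 + 8 + 8 = 37
σ = (4, 3, 1, 2): 4 + 7 + (-3) + 9 = 17
σ = (4, 3, 2, 1): 4 + 7 + (-6) + 8 = 13
Optimal value attained by: σ = (1, 3, 2, 4).
Answer: det⊕(M) = -4; verdict: NONSINGULAR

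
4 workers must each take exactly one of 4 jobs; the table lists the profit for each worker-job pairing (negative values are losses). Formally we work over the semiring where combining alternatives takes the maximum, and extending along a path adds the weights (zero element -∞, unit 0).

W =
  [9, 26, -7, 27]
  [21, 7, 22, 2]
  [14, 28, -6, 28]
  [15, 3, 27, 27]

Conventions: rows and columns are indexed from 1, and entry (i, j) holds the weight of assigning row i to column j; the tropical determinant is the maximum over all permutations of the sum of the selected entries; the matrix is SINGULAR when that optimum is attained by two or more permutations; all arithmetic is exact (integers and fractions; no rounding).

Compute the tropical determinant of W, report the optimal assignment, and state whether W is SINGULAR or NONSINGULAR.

σ = (1, 2, 3, 4): 9 + 7 + (-6) + 27 = 37
σ = (1, 2, 4, 3): 9 + 7 + 28 + 27 = 71
σ = (1, 3, 2, 4): 9 + 22 + 28 + 27 = 86
σ = (1, 3, 4, 2): 9 + 22 + 28 + 3 = 62
σ = (1, 4, 2, 3): 9 + 2 + 28 + 27 = 66
σ = (1, 4, 3, 2): 9 + 2 + (-6) + 3 = 8
σ = (2, 1, 3, 4): 26 + 21 + (-6) + 27 = 68
σ = (2, 1, 4, 3): 26 + 21 + 28 + 27 = 102
σ = (2, 3, 1, 4): 26 + 22 + 14 + 27 = 89
σ = (2, 3, 4, 1): 26 + 22 + 28 + 15 = 91
σ = (2, 4, 1, 3): 26 + 2 + 14 + 27 = 69
σ = (2, 4, 3, 1): 26 + 2 + (-6) + 15 = 37
σ = (3, 1, 2, 4): (-7) + 21 + 28 + 27 = 69
σ = (3, 1, 4, 2): (-7) + 21 + 28 + 3 = 45
σ = (3, 2, 1, 4): (-7) + 7 + 14 + 27 = 41
σ = (3, 2, 4, 1): (-7) + 7 + 28 + 15 = 43
σ = (3, 4, 1, 2): (-7) + 2 + 14 + 3 = 12
σ = (3, 4, 2, 1): (-7) + 2 + 28 + 15 = 38
σ = (4, 1, 2, 3): 27 + 21 + 28 + 27 = 103
σ = (4, 1, 3, 2): 27 + 21 + (-6) + 3 = 45
σ = (4, 2, 1, 3): 27 + 7 + 14 + 27 = 75
σ = (4, 2, 3, 1): 27 + 7 + (-6) + 15 = 43
σ = (4, 3, 1, 2): 27 + 22 + 14 + 3 = 66
σ = (4, 3, 2, 1): 27 + 22 + 28 + 15 = 92
Optimal value attained by: σ = (4, 1, 2, 3).
Answer: det⊕(W) = 103; verdict: NONSINGULAR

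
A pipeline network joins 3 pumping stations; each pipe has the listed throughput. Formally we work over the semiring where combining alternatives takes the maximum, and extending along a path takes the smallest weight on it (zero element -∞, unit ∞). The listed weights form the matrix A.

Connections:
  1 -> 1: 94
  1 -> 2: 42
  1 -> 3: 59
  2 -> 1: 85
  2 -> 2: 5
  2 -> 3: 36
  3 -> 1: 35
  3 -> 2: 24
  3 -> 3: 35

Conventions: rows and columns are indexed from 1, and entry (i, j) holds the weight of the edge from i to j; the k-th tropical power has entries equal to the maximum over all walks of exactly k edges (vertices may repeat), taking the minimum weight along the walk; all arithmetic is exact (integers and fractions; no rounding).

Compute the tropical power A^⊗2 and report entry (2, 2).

A^⊗2:
  [94, 42, 59]
  [85, 42, 59]
  [35, 35, 35]
Key observation: the optimum is the walk 2->1->2, with weight 85 min 42 = 42.
Optimal value attained by: walk 2->1->2.
Answer: (A^⊗2)[2][2] = 42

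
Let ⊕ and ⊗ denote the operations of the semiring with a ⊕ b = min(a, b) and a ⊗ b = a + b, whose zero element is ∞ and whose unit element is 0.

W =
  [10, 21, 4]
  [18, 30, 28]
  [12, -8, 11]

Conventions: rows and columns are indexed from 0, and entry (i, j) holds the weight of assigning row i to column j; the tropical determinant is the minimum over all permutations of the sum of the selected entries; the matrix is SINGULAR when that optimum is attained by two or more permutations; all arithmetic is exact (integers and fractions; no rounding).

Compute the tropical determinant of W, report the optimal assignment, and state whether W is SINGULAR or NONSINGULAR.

σ = (0, 1, 2): 10 + 30 + 11 = 51
σ = (0, 2, 1): 10 + 28 + (-8) = 30
σ = (1, 0, 2): 21 + 18 + 11 = 50
σ = (1, 2, 0): 21 + 28 + 12 = 61
σ = (2, 0, 1): 4 + 18 + (-8) = 14
σ = (2, 1, 0): 4 + 30 + 12 = 46
Optimal value attained by: σ = (2, 0, 1).
Answer: det⊕(W) = 14; verdict: NONSINGULAR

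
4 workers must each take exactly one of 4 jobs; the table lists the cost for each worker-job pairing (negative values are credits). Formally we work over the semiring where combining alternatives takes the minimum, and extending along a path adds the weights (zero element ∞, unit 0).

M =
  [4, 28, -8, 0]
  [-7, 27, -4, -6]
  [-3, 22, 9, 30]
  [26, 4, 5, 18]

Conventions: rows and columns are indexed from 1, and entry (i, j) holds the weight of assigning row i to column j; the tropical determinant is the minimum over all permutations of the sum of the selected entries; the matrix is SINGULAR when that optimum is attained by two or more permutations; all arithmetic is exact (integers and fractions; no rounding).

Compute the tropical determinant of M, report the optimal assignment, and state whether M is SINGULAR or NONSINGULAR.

σ = (1, 2, 3, 4): 4 + 27 + 9 + 18 = 58
σ = (1, 2, 4, 3): 4 + 27 + 30 + 5 = 66
σ = (1, 3, 2, 4): 4 + (-4) + 22 + 18 = 40
σ = (1, 3, 4, 2): 4 + (-4) + 30 + 4 = 34
σ = (1, 4, 2, 3): 4 + (-6) + 22 + 5 = 25
σ = (1, 4, 3, 2): 4 + (-6) + 9 + 4 = 11
σ = (2, 1, 3, 4): 28 + (-7) + 9 + 18 = 48
σ = (2, 1, 4, 3): 28 + (-7) + 30 + 5 = 56
σ = (2, 3, 1, 4): 28 + (-4) + (-3) + 18 = 39
σ = (2, 3, 4, 1): 28 + (-4) + 30 + 26 = 80
σ = (2, 4, 1, 3): 28 + (-6) + (-3) + 5 = 24
σ = (2, 4, 3, 1): 28 + (-6) + 9 + 26 = 57
σ = (3, 1, 2, 4): (-8) + (-7) + 22 + 18 = 25
σ = (3, 1, 4, 2): (-8) + (-7) + 30 + 4 = 19
σ = (3, 2, 1, 4): (-8) + 27 + (-3) + 18 = 34
σ = (3, 2, 4, 1): (-8) + 27 + 30 + 26 = 75
σ = (3, 4, 1, 2): (-8) + (-6) + (-3) + 4 = -13
σ = (3, 4, 2, 1): (-8) + (-6) + 22 + 26 = 34
σ = (4, 1, 2, 3): 0 + (-7) + 22 + 5 = 20
σ = (4, 1, 3, 2): 0 + (-7) + 9 + 4 = 6
σ = (4, 2, 1, 3): 0 + 27 + (-3) + 5 = 29
σ = (4, 2, 3, 1): 0 + 27 + 9 + 26 = 62
σ = (4, 3, 1, 2): 0 + (-4) + (-3) + 4 = -3
σ = (4, 3, 2, 1): 0 + (-4) + 22 + 26 = 44
Optimal value attained by: σ = (3, 4, 1, 2).
Answer: det⊕(M) = -13; verdict: NONSINGULAR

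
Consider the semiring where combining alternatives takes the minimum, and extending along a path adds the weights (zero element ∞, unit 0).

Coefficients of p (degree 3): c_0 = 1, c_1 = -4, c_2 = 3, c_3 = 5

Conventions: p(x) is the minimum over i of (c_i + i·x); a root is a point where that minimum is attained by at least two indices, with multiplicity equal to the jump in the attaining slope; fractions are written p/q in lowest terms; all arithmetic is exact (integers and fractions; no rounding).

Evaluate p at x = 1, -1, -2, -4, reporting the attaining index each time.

p(1) = min(1+0·1=1, -4+1·1=-3, 3+2·1=5, 5+3·1=8) = -3 (attained by i=1)
p(-1) = min(1+0·(-1)=1, -4+1·(-1)=-5, 3+2·(-1)=1, 5+3·(-1)=2) = -5 (attained by i=1)
p(-2) = min(1+0·(-2)=1, -4+1·(-2)=-6, 3+2·(-2)=-1, 5+3·(-2)=-1) = -6 (attained by i=1)
p(-4) = min(1+0·(-4)=1, -4+1·(-4)=-8, 3+2·(-4)=-5, 5+3·(-4)=-7) = -8 (attained by i=1)
Answer: p(1) = -3; p(-1) = -5; p(-2) = -6; p(-4) = -8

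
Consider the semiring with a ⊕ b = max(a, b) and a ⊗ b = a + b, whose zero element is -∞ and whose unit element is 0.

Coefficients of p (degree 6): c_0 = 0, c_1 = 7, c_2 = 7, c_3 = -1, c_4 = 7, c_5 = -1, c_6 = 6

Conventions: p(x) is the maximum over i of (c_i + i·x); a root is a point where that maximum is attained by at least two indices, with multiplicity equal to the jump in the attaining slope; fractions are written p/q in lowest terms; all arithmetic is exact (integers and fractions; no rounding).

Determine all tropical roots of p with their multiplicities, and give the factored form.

hull edge (i=0, c=0) to (i=1, c=7): slope 7, span 1
hull edge (i=1, c=7) to (i=4, c=7): slope 0, span 3
hull edge (i=4, c=7) to (i=6, c=6): slope -1/2, span 2
Factored form: p(x) = 6 ⊗ (x ⊕ (-7)) ⊗ (x ⊕ 0) ⊗ (x ⊕ 0) ⊗ (x ⊕ 0) ⊗ (x ⊕ 1/2) ⊗ (x ⊕ 1/2)
Answer: roots = -7 (mult 1), 0 (mult 3), 1/2 (mult 2)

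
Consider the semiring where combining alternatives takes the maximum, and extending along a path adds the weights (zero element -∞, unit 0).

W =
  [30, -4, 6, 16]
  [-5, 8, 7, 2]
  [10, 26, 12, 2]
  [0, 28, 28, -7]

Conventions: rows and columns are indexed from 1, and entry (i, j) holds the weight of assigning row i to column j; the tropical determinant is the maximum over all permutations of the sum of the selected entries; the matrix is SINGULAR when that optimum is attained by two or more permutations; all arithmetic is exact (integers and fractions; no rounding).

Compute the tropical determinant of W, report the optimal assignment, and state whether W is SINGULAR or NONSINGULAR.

σ = (1, 2, 3, 4): 30 + 8 + 12 + (-7) = 43
σ = (1, 2, 4, 3): 30 + 8 + 2 + 28 = 68
σ = (1, 3, 2, 4): 30 + 7 + 26 + (-7) = 56
σ = (1, 3, 4, 2): 30 + 7 + 2 + 28 = 67
σ = (1, 4, 2, 3): 30 + 2 + 26 + 28 = 86
σ = (1, 4, 3, 2): 30 + 2 + 12 + 28 = 72
σ = (2, 1, 3, 4): (-4) + (-5) + 12 + (-7) = -4
σ = (2, 1, 4, 3): (-4) + (-5) + 2 + 28 = 21
σ = (2, 3, 1, 4): (-4) + 7 + 10 + (-7) = 6
σ = (2, 3, 4, 1): (-4) + 7 + 2 + 0 = 5
σ = (2, 4, 1, 3): (-4) + 2 + 10 + 28 = 36
σ = (2, 4, 3, 1): (-4) + 2 + 12 + 0 = 10
σ = (3, 1, 2, 4): 6 + (-5) + 26 + (-7) = 20
σ = (3, 1, 4, 2): 6 + (-5) + 2 + 28 = 31
σ = (3, 2, 1, 4): 6 + 8 + 10 + (-7) = 17
σ = (3, 2, 4, 1): 6 + 8 + 2 + 0 = 16
σ = (3, 4, 1, 2): 6 + 2 + 10 + 28 = 46
σ = (3, 4, 2, 1): 6 + 2 + 26 + 0 = 34
σ = (4, 1, 2, 3): 16 + (-5) + 26 + 28 = 65
σ = (4, 1, 3, 2): 16 + (-5) + 12 + 28 = 51
σ = (4, 2, 1, 3): 16 + 8 + 10 + 28 = 62
σ = (4, 2, 3, 1): 16 + 8 + 12 + 0 = 36
σ = (4, 3, 1, 2): 16 + 7 + 10 + 28 = 61
σ = (4, 3, 2, 1): 16 + 7 + 26 + 0 = 49
Optimal value attained by: σ = (1, 4, 2, 3).
Answer: det⊕(W) = 86; verdict: NONSINGULAR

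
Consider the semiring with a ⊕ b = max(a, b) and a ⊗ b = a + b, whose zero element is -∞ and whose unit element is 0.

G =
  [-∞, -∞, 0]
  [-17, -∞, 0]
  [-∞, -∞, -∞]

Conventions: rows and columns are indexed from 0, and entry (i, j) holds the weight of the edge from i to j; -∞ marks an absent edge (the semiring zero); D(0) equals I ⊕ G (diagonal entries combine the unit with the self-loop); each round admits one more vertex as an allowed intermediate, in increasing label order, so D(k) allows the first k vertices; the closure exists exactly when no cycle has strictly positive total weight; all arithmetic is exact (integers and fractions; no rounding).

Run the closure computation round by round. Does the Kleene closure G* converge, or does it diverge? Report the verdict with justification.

D(0):
  [0, -∞, 0]
  [-17, 0, 0]
  [-∞, -∞, 0]
D(1):
  [0, -∞, 0]
  [-17, 0, 0]
  [-∞, -∞, 0]
D(2):
  [0, -∞, 0]
  [-17, 0, 0]
  [-∞, -∞, 0]
D(3):
  [0, -∞, 0]
  [-17, 0, 0]
  [-∞, -∞, 0]
Key observation: every diagonal entry stays at the unit through all rounds, so no improving cycle exists.
Answer: CONVERGES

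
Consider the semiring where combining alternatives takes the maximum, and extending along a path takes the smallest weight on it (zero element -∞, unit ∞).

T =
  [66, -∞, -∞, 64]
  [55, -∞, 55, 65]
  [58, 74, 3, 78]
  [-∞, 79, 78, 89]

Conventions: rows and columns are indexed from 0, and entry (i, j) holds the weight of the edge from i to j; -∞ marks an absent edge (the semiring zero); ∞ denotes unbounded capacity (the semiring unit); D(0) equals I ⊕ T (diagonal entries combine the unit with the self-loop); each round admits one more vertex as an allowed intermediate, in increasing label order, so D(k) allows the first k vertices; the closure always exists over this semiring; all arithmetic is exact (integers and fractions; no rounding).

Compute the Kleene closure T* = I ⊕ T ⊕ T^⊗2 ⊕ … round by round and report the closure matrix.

D(0):
  [∞, -∞, -∞, 64]
  [55, ∞, 55, 65]
  [58, 74, ∞, 78]
  [-∞, 79, 78, ∞]
D(1):
  [∞, -∞, -∞, 64]
  [55, ∞, 55, 65]
  [58, 74, ∞, 78]
  [-∞, 79, 78, ∞]
D(2):
  [∞, -∞, -∞, 64]
  [55, ∞, 55, 65]
  [58, 74, ∞, 78]
  [55, 79, 78, ∞]
D(3):
  [∞, -∞, -∞, 64]
  [55, ∞, 55, 65]
  [58, 74, ∞, 78]
  [58, 79, 78, ∞]
D(4):
  [∞, 64, 64, 64]
  [58, ∞, 65, 65]
  [58, 78, ∞, 78]
  [58, 79, 78, ∞]
Answer: T* = [[∞, 64, 64, 64], [58, ∞, 65, 65], [58, 78, ∞, 78], [58, 79, 78, ∞]]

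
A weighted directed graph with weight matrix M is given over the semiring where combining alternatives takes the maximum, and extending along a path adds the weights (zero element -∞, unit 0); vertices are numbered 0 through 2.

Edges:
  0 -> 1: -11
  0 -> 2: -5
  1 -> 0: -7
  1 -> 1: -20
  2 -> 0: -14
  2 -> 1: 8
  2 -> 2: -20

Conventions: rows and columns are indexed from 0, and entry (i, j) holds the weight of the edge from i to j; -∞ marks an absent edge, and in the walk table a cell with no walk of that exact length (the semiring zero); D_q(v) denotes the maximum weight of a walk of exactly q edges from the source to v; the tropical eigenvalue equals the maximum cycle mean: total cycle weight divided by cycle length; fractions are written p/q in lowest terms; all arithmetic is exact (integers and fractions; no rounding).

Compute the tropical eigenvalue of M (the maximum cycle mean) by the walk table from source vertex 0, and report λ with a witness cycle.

q=0: [0, -∞, -∞]
q=1: [-∞, -11, -5]
q=2: [-18, 3, -25]
q=3: [-4, -17, -23]
Optimal cycle mean attained by: cycle 0->2->1->0, total (-5) + 8 + (-7), length 3.
Answer: λ = -4/3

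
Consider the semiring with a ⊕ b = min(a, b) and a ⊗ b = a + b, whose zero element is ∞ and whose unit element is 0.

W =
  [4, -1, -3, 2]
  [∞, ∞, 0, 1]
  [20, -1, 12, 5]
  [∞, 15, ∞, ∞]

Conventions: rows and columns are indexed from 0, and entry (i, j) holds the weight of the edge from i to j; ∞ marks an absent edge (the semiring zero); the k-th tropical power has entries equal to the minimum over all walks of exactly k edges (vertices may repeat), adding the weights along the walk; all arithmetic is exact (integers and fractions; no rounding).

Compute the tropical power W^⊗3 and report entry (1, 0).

W^⊗2:
  [8, -4, -1, 0]
  [20, -1, 12, 5]
  [24, 11, -1, 0]
  [∞, ∞, 15, 16]
W^⊗3:
  [12, -2, -4, -3]
  [24, 11, -1, 0]
  [19, -2, 11, 4]
  [35, 14, 27, 20]
Key observation: the optimum is the walk 1->2->0->0, with weight 0 + 20 + 4 = 24.
Optimal value attained by: walk 1->2->0->0.
Answer: (W^⊗3)[1][0] = 24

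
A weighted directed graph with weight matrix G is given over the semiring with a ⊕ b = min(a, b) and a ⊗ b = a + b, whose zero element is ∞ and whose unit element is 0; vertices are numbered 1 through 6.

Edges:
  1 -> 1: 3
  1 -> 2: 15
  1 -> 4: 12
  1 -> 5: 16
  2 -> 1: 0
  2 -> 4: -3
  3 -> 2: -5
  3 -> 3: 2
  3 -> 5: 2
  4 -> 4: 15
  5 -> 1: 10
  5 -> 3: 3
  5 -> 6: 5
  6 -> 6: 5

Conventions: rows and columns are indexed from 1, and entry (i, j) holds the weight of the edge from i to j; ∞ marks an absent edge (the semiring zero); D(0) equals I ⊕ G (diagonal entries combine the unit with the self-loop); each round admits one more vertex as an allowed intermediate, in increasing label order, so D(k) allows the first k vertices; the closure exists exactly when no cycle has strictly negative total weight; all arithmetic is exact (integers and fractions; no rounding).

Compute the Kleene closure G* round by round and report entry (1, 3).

D(0):
  [0, 15, ∞, 12, 16, ∞]
  [0, 0, ∞, -3, ∞, ∞]
  [∞, -5, 0, ∞, 2, ∞]
  [∞, ∞, ∞, 0, ∞, ∞]
  [10, ∞, 3, ∞, 0, 5]
  [∞, ∞, ∞, ∞, ∞, 0]
D(1):
  [0, 15, ∞, 12, 16, ∞]
  [0, 0, ∞, -3, 16, ∞]
  [∞, -5, 0, ∞, 2, ∞]
  [∞, ∞, ∞, 0, ∞, ∞]
  [10, 25, 3, 22, 0, 5]
  [∞, ∞, ∞, ∞, ∞, 0]
D(2):
  [0, 15, ∞, 12, 16, ∞]
  [0, 0, ∞, -3, 16, ∞]
  [-5, -5, 0, -8, 2, ∞]
  [∞, ∞, ∞, 0, ∞, ∞]
  [10, 25, 3, 22, 0, 5]
  [∞, ∞, ∞, ∞, ∞, 0]
D(3):
  [0, 15, ∞, 12, 16, ∞]
  [0, 0, ∞, -3, 16, ∞]
  [-5, -5, 0, -8, 2, ∞]
  [∞, ∞, ∞, 0, ∞, ∞]
  [-2, -2, 3, -5, 0, 5]
  [∞, ∞, ∞, ∞, ∞, 0]
D(4):
  [0, 15, ∞, 12, 16, ∞]
  [0, 0, ∞, -3, 16, ∞]
  [-5, -5, 0, -8, 2, ∞]
  [∞, ∞, ∞, 0, ∞, ∞]
  [-2, -2, 3, -5, 0, 5]
  [∞, ∞, ∞, ∞, ∞, 0]
D(5):
  [0, 14, 19, 11, 16, 21]
  [0, 0, 19, -3, 16, 21]
  [-5, -5, 0, -8, 2, 7]
  [∞, ∞, ∞, 0, ∞, ∞]
  [-2, -2, 3, -5, 0, 5]
  [∞, ∞, ∞, ∞, ∞, 0]
D(6):
  [0, 14, 19, 11, 16, 21]
  [0, 0, 19, -3, 16, 21]
  [-5, -5, 0, -8, 2, 7]
  [∞, ∞, ∞, 0, ∞, ∞]
  [-2, -2, 3, -5, 0, 5]
  [∞, ∞, ∞, ∞, ∞, 0]
Answer: G*[1][3] = 19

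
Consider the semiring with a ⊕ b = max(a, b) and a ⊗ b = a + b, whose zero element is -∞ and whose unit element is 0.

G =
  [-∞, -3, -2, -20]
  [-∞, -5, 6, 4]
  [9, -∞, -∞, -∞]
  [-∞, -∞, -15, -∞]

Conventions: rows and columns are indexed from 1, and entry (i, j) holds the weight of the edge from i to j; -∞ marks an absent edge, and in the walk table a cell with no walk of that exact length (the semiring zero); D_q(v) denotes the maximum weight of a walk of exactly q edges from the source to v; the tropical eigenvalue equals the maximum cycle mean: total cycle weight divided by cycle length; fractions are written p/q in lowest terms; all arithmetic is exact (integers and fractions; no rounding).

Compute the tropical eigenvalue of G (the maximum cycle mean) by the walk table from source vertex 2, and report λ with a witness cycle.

q=0: [-∞, 0, -∞, -∞]
q=1: [-∞, -5, 6, 4]
q=2: [15, -10, 1, -1]
q=3: [10, 12, 13, -5]
q=4: [22, 7, 18, 16]
Optimal cycle mean attained by: cycle 1->2->3->1, total (-3) + 6 + 9, length 3.
Answer: λ = 4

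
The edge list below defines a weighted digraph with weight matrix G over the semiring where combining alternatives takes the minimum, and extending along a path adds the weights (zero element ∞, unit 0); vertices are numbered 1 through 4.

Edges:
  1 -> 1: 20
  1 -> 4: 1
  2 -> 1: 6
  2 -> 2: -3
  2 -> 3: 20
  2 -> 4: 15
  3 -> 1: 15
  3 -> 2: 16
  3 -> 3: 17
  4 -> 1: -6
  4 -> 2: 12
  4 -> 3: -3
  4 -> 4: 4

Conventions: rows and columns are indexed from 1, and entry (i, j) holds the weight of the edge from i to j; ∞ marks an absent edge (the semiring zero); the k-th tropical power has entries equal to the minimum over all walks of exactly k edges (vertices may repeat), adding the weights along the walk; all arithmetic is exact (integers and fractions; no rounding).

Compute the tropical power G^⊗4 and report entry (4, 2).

G^⊗2:
  [-5, 13, -2, 5]
  [3, -6, 12, 7]
  [22, 13, 34, 16]
  [-2, 9, 1, -5]
G^⊗3:
  [-1, 10, 2, -4]
  [0, -9, 4, 4]
  [10, 10, 13, 20]
  [-11, 6, -8, -1]
G^⊗4:
  [-10, 7, -7, 0]
  [-3, -12, 1, 1]
  [14, 7, 17, 11]
  [-7, 3, -4, -10]
Key observation: the optimum is the walk 4->2->2->2->2, with weight 12 + (-3) + (-3) + (-3) = 3.
Optimal value attained by: walk 4->2->2->2->2.
Answer: (G^⊗4)[4][2] = 3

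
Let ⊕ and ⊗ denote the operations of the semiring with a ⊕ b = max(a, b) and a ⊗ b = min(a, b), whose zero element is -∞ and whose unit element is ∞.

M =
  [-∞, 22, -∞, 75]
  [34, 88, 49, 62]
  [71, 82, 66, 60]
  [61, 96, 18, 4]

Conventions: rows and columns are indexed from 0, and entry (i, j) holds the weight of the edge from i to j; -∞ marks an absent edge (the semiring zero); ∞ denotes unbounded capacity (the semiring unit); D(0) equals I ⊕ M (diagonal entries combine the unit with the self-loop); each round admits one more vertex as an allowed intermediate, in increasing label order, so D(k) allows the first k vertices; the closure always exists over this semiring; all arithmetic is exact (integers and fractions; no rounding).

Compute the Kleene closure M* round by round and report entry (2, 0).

D(0):
  [∞, 22, -∞, 75]
  [34, ∞, 49, 62]
  [71, 82, ∞, 60]
  [61, 96, 18, ∞]
D(1):
  [∞, 22, -∞, 75]
  [34, ∞, 49, 62]
  [71, 82, ∞, 71]
  [61, 96, 18, ∞]
D(2):
  [∞, 22, 22, 75]
  [34, ∞, 49, 62]
  [71, 82, ∞, 71]
  [61, 96, 49, ∞]
D(3):
  [∞, 22, 22, 75]
  [49, ∞, 49, 62]
  [71, 82, ∞, 71]
  [61, 96, 49, ∞]
D(4):
  [∞, 75, 49, 75]
  [61, ∞, 49, 62]
  [71, 82, ∞, 71]
  [61, 96, 49, ∞]
Answer: M*[2][0] = 71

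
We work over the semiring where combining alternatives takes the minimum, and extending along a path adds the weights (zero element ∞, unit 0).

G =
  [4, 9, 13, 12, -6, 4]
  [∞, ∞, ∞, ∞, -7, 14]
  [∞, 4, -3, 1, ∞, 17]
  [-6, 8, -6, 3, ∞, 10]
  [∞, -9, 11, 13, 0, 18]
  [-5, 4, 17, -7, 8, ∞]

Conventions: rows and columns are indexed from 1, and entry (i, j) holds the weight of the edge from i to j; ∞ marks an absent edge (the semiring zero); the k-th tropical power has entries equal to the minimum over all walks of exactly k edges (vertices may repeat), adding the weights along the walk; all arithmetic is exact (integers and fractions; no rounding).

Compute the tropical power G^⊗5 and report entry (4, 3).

G^⊗2:
  [-1, -15, 5, -3, -6, 8]
  [9, -16, 4, 6, -7, 11]
  [-5, 1, -6, -2, -3, 11]
  [-3, -2, -9, -5, -12, -2]
  [7, -9, 7, 11, -16, 5]
  [-13, -1, -13, -4, -11, -1]
G^⊗3:
  [-9, -15, -9, 0, -22, -1]
  [0, -16, 0, 4, -23, -2]
  [-8, -12, -9, -5, -11, -1]
  [-11, -21, -12, -9, -12, 1]
  [0, -25, -5, -3, -16, 2]
  [-10, -20, -16, -12, -19, -9]
G^⊗4:
  [-6, -31, -12, -9, -22, -5]
  [-7, -32, -12, -10, -23, -5]
  [-11, -20, -12, -8, -19, -4]
  [-15, -21, -15, -11, -28, -7]
  [-9, -25, -9, -5, -32, -11]
  [-18, -28, -19, -16, -27, -6]
G^⊗5:
  [-15, -31, -15, -12, -38, -17]
  [-16, -32, -16, -12, -39, -18]
  [-14, -28, -15, -11, -27, -7]
  [-17, -37, -18, -15, -28, -11]
  [-16, -41, -21, -19, -32, -14]
  [-22, -36, -22, -18, -35, -14]
Key observation: the optimum is the walk 4->1->6->4->3->3, with weight (-6) + 4 + (-7) + (-6) + (-3) = -18.
Optimal value attained by: walk 4->1->6->4->3->3.
Answer: (G^⊗5)[4][3] = -18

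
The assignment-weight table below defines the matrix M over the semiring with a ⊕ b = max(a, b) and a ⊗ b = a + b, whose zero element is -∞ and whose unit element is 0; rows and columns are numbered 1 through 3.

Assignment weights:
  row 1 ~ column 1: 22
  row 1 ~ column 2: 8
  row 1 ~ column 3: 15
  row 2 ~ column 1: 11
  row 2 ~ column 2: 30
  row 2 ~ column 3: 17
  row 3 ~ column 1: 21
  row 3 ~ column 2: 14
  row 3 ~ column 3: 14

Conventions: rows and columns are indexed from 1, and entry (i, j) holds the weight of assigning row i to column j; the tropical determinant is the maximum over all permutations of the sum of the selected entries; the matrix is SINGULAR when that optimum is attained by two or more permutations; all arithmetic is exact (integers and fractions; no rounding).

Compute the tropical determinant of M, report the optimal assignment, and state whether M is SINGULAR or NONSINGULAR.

σ = (1, 2, 3): 22 + 30 + 14 = 66
σ = (1, 3, 2): 22 + 17 + 14 = 53
σ = (2, 1, 3): 8 + 11 + 14 = 33
σ = (2, 3, 1): 8 + 17 + 21 = 46
σ = (3, 1, 2): 15 + 11 + 14 = 40
σ = (3, 2, 1): 15 + 30 + 21 = 66
Optimal value attained by: σ = (1, 2, 3).
Answer: det⊕(M) = 66; verdict: SINGULAR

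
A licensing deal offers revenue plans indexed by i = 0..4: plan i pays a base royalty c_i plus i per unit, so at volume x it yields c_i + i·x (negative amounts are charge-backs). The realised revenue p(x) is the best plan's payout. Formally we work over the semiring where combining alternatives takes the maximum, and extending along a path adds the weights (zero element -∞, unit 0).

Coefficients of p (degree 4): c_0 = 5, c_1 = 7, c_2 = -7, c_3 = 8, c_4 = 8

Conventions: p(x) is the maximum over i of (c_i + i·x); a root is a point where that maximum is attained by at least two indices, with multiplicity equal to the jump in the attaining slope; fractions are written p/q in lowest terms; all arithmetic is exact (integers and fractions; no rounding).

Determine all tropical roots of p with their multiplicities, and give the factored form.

hull edge (i=0, c=5) to (i=1, c=7): slope 2, span 1
hull edge (i=1, c=7) to (i=3, c=8): slope 1/2, span 2
hull edge (i=3, c=8) to (i=4, c=8): slope 0, span 1
Factored form: p(x) = 8 ⊗ (x ⊕ (-2)) ⊗ (x ⊕ (-1/2)) ⊗ (x ⊕ (-1/2)) ⊗ (x ⊕ 0)
Answer: roots = -2 (mult 1), -1/2 (mult 2), 0 (mult 1)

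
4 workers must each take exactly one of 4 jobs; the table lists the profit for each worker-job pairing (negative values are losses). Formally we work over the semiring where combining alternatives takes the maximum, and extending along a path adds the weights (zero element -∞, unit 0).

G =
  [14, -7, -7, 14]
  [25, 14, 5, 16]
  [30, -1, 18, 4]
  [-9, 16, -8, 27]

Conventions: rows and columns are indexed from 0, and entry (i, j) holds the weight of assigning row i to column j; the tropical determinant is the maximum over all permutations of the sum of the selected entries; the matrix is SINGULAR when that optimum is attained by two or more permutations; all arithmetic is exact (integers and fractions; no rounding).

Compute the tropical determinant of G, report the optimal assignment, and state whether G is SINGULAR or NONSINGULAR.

σ = (0, 1, 2, 3): 14 + 14 + 18 + 27 = 73
σ = (0, 1, 3, 2): 14 + 14 + 4 + (-8) = 24
σ = (0, 2, 1, 3): 14 + 5 + (-1) + 27 = 45
σ = (0, 2, 3, 1): 14 + 5 + 4 + 16 = 39
σ = (0, 3, 1, 2): 14 + 16 + (-1) + (-8) = 21
σ = (0, 3, 2, 1): 14 + 16 + 18 + 16 = 64
σ = (1, 0, 2, 3): (-7) + 25 + 18 + 27 = 63
σ = (1, 0, 3, 2): (-7) + 25 + 4 + (-8) = 14
σ = (1, 2, 0, 3): (-7) + 5 + 30 + 27 = 55
σ = (1, 2, 3, 0): (-7) + 5 + 4 + (-9) = -7
σ = (1, 3, 0, 2): (-7) + 16 + 30 + (-8) = 31
σ = (1, 3, 2, 0): (-7) + 16 + 18 + (-9) = 18
σ = (2, 0, 1, 3): (-7) + 25 + (-1) + 27 = 44
σ = (2, 0, 3, 1): (-7) + 25 + 4 + 16 = 38
σ = (2, 1, 0, 3): (-7) + 14 + 30 + 27 = 64
σ = (2, 1, 3, 0): (-7) + 14 + 4 + (-9) = 2
σ = (2, 3, 0, 1): (-7) + 16 + 30 + 16 = 55
σ = (2, 3, 1, 0): (-7) + 16 + (-1) + (-9) = -1
σ = (3, 0, 1, 2): 14 + 25 + (-1) + (-8) = 30
σ = (3, 0, 2, 1): 14 + 25 + 18 + 16 = 73
σ = (3, 1, 0, 2): 14 + 14 + 30 + (-8) = 50
σ = (3, 1, 2, 0): 14 + 14 + 18 + (-9) = 37
σ = (3, 2, 0, 1): 14 + 5 + 30 + 16 = 65
σ = (3, 2, 1, 0): 14 + 5 + (-1) + (-9) = 9
Optimal value attained by: σ = (0, 1, 2, 3).
Answer: det⊕(G) = 73; verdict: SINGULAR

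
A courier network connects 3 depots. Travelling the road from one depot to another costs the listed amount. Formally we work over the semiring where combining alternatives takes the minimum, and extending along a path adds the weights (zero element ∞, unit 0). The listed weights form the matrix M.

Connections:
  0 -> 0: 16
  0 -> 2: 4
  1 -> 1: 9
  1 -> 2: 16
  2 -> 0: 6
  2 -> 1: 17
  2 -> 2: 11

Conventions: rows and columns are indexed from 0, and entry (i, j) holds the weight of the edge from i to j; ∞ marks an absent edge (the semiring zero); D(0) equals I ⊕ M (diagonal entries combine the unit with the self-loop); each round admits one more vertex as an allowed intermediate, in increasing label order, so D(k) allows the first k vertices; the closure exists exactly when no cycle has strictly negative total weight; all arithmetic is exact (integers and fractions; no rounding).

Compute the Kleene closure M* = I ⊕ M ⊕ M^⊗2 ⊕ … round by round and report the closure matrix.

D(0):
  [0, ∞, 4]
  [∞, 0, 16]
  [6, 17, 0]
D(1):
  [0, ∞, 4]
  [∞, 0, 16]
  [6, 17, 0]
D(2):
  [0, ∞, 4]
  [∞, 0, 16]
  [6, 17, 0]
D(3):
  [0, 21, 4]
  [22, 0, 16]
  [6, 17, 0]
Answer: M* = [[0, 21, 4], [22, 0, 16], [6, 17, 0]]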